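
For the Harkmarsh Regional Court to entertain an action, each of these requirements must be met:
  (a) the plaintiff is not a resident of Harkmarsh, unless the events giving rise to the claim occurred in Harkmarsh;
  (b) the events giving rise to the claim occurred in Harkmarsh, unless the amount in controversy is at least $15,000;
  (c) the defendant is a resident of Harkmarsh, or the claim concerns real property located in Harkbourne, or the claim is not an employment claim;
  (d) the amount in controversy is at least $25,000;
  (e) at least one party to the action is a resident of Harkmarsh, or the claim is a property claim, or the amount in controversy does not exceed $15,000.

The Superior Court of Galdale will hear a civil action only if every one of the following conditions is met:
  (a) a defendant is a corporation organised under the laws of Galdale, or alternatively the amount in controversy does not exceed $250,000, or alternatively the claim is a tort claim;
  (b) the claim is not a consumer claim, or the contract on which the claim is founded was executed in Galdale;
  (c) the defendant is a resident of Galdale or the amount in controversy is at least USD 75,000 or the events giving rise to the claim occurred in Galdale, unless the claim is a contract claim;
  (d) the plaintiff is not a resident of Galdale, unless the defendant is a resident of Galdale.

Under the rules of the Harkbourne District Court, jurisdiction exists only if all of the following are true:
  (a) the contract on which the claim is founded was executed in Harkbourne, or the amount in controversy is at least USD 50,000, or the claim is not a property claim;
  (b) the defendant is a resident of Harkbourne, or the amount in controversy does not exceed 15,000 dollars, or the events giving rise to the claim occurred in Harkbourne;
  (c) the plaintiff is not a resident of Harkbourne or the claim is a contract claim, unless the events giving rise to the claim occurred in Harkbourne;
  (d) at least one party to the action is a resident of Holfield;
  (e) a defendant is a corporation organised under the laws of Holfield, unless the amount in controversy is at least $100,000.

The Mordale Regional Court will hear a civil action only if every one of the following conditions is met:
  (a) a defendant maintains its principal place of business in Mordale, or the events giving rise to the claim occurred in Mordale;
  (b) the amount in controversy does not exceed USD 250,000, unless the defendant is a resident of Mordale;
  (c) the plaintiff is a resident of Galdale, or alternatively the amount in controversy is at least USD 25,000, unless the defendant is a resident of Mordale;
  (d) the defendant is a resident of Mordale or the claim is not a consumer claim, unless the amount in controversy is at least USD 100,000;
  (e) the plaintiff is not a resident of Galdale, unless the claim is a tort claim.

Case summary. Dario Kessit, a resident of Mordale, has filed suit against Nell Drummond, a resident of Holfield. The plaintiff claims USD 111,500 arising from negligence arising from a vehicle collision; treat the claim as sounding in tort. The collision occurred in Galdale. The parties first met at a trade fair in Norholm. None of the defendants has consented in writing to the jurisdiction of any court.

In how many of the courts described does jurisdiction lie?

1

The Harkmarsh Regional Court:
  (a) The plaintiff resides in Mordale, which is not Harkmarsh. Condition met.
  (b) The operative events occurred in Galdale, not Harkmarsh. The proviso rescues it, though: the amount in controversy is $111,500, which meets the USD 15,000 floor. Satisfied.
  (c) The claim is a tort claim, not an employment claim — that alternative is enough. Met.
  (d) The amount in controversy is USD 111,500, which meets the $25,000 floor. Met.
  (e) No party resides in Harkmarsh; the claim is a tort claim, not a property claim; the amount in controversy is 111,500 dollars, above the USD 15,000 ceiling — no alternative holds. Not satisfied.
  → No jurisdiction.
The Superior Court of Galdale:
  (a) The amount in controversy is $111,500, within the 250,000 dollars ceiling, so one alternative holds. Met.
  (b) The claim is a tort claim, not a consumer claim, so this disjunct is met. Condition met.
  (c) The amount in controversy is 111,500 dollars, which meets the USD 75,000 floor, which satisfies one of the alternatives. Condition met.
  (d) The plaintiff resides in Mordale, which is not Galdale. Condition met.
  → All conditions met; jurisdiction exists.
The Harkbourne District Court:
  (a) The amount in controversy is $111,500, which meets the 50,000 dollars floor, which satisfies one of the alternatives. Met.
  (b) The defendant resides in Holfield, not Harkbourne; the amount in controversy is 111,500 dollars, above the 15,000 dollars ceiling; the operative events occurred in Galdale, not Harkbourne — none of the alternatives is met. Fails.
  (c) The plaintiff resides in Mordale, which is not Harkbourne, which satisfies one of the alternatives. Condition met.
  (d) Nell Drummond resides in Holfield. Met.
  (e) No defendant is a corporation. However, the amount in controversy is $111,500, which meets the 100,000 dollars floor, so the 'unless' proviso supplies this condition. Met.
  → The court lacks jurisdiction.
The Mordale Regional Court:
  (a) No defendant is a corporation; the operative events occurred in Galdale, not Mordale — every alternative fails. Not met.
  (b) The amount in controversy is 111,500 dollars, within the USD 250,000 ceiling. Met.
  (c) The amount in controversy is USD 111,500, which meets the $25,000 floor, which satisfies one of the alternatives. Met.
  (d) The claim is a tort claim, not a consumer claim, so this disjunct is met. Satisfied.
  (e) The plaintiff resides in Mordale, which is not Galdale. Satisfied.
  → No jurisdiction.
Courts with jurisdiction: the Superior Court of Galdale — 1 in total.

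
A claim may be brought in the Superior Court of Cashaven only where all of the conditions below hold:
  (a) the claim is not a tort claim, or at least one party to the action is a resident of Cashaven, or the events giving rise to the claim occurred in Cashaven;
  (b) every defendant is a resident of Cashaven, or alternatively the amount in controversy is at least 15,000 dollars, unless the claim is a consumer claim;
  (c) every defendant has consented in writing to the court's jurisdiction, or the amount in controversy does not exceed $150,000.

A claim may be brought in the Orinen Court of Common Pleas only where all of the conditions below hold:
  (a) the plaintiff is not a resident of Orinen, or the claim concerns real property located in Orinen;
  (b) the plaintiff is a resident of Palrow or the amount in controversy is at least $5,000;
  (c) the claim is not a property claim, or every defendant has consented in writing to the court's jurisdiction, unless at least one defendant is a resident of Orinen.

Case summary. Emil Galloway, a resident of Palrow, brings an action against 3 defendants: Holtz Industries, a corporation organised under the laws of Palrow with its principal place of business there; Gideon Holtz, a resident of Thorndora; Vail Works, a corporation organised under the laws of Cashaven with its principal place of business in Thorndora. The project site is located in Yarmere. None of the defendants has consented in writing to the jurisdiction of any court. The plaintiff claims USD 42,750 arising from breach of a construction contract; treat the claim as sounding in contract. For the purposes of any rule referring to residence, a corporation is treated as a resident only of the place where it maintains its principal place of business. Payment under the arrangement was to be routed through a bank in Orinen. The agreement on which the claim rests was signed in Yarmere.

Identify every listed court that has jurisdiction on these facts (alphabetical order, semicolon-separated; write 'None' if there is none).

the Orinen Court of Common Pleas; the Superior Court of Cashaven

The Superior Court of Cashaven:
  (a) The claim is a contract claim, not a tort claim, so one alternative holds. Condition met.
  (b) The amount in controversy is USD 42,750, which meets the 15,000 dollars floor, so one alternative holds. Condition met.
  (c) The amount in controversy is USD 42,750, within the $150,000 ceiling, so this disjunct is met. Satisfied.
  → All conditions met; jurisdiction exists.
The Orinen Court of Common Pleas:
  (a) The plaintiff resides in Palrow, which is not Orinen, which satisfies one of the alternatives. Met.
  (b) The plaintiff resides in Palrow, so one alternative holds. Satisfied.
  (c) The claim is a contract claim, not a property claim — that alternative is enough. Satisfied.
  → All conditions met; jurisdiction exists.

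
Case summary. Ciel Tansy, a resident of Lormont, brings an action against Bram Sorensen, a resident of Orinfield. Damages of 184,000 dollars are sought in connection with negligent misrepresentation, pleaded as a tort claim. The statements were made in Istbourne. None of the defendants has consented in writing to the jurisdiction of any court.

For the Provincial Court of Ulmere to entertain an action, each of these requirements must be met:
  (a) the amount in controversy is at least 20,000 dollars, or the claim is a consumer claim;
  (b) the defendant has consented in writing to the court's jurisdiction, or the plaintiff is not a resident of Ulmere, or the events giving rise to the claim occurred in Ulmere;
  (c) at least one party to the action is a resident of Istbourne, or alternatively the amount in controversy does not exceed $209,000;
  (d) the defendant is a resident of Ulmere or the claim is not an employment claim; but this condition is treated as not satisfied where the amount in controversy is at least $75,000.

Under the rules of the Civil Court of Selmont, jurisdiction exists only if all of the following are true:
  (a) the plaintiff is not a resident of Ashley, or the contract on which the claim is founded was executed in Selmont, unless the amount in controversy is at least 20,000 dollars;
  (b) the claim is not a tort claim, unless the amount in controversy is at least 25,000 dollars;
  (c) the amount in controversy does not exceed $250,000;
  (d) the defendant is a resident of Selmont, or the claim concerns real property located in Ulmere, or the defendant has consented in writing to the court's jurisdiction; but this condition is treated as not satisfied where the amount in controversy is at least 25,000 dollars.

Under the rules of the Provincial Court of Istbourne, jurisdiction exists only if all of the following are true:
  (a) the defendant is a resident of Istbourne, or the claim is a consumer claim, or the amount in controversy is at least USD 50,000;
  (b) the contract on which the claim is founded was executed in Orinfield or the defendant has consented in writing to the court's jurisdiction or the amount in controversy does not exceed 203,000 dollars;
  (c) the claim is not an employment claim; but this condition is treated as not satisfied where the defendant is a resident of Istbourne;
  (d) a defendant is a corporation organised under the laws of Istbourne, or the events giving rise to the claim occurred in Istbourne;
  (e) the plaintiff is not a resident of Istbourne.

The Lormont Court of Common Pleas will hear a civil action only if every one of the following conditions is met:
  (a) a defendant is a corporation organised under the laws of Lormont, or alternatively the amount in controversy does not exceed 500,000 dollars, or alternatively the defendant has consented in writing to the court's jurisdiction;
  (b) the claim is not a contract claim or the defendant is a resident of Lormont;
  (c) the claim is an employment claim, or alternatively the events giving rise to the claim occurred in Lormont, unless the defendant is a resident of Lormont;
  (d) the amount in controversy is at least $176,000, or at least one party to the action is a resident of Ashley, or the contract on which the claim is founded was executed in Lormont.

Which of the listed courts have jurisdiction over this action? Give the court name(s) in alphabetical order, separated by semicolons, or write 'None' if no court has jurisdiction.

The Provincial Court of Ulmere:
  (a) The amount in controversy is 184,000 dollars, which meets the USD 20,000 floor — that alternative is enough. Met.
  (b) The plaintiff resides in Lormont, which is not Ulmere, so one alternative holds. Met.
  (c) The amount in controversy is USD 184,000, within the $209,000 ceiling, which satisfies one of the alternatives. Met.
  (d) The claim is a tort claim, not an employment claim, so one alternative holds. However, the amount in controversy is 184,000 dollars, which meets the 75,000 dollars floor, which falls within the stated exception and so defeats the condition. Not met.
  → The court lacks jurisdiction.
The Civil Court of Selmont:
  (a) The plaintiff resides in Lormont, which is not Ashley, so this disjunct is met. Met.
  (b) The claim is a tort claim. However, the amount in controversy is 184,000 dollars, which meets the $25,000 floor, so the 'unless' proviso supplies this condition. Condition met.
  (c) The amount in controversy is USD 184,000, within the USD 250,000 ceiling. Condition met.
  (d) The defendant resides in Orinfield, not Selmont; the claim does not concern real property; no such written consent has been filed — none of the alternatives is met. Condition not met.
  → Not every requirement is met — no jurisdiction.
The Provincial Court of Istbourne:
  (a) The amount in controversy is $184,000, which meets the $50,000 floor, which satisfies one of the alternatives. Met.
  (b) The amount in controversy is $184,000, within the $203,000 ceiling, which satisfies one of the alternatives. Met.
  (c) The claim is a tort claim, not an employment claim. The exception is not triggered, since the defendant resides in Orinfield, not Istbourne. Satisfied.
  (d) The operative events occurred in Istbourne, which satisfies one of the alternatives. Condition met.
  (e) The plaintiff resides in Lormont, which is not Istbourne. Satisfied.
  → Every requirement is satisfied — jurisdiction.
The Lormont Court of Common Pleas:
  (a) The amount in controversy is USD 184,000, within the $500,000 ceiling, so one alternative holds. Satisfied.
  (b) The claim is a tort claim, not a contract claim, so one alternative holds. Condition met.
  (c) The claim is a tort claim, not an employment claim; the operative events occurred in Istbourne, not Lormont — no alternative holds. Nor does the 'unless' clause help: the defendant resides in Orinfield, not Lormont. Fails.
  (d) The amount in controversy is 184,000 dollars, which meets the 176,000 dollars floor — that alternative is enough. Condition met.
  → The court lacks jurisdiction.

the Provincial Court of Istbourne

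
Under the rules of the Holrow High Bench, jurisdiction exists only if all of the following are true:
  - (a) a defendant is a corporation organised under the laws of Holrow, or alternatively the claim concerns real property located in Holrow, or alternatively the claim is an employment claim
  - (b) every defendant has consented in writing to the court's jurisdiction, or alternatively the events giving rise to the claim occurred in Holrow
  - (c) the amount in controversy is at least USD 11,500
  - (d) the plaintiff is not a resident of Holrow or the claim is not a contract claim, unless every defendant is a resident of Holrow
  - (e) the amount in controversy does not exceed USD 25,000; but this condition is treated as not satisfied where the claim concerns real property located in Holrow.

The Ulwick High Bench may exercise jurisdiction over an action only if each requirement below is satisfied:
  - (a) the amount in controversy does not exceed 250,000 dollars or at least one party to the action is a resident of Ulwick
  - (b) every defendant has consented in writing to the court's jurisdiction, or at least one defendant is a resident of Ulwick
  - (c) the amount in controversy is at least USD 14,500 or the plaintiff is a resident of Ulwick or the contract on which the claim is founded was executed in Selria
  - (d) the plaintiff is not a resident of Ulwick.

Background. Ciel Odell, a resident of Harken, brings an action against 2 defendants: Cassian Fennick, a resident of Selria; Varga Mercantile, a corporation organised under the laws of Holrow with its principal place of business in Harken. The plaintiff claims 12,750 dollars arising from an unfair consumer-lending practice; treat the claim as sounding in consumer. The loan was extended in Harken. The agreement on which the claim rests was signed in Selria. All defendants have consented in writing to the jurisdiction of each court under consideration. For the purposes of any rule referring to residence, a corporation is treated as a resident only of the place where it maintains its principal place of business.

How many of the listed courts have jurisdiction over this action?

The Holrow High Bench:
  (a) Varga Mercantile is organised under the laws of Holrow, so this disjunct is met. Satisfied.
  (b) Every defendant has filed written consent, which satisfies one of the alternatives. Met.
  (c) The amount in controversy is $12,750, which meets the $11,500 floor. Met.
  (d) The plaintiff resides in Harken, which is not Holrow — that alternative is enough. Satisfied.
  (e) The amount in controversy is 12,750 dollars, within the $25,000 ceiling. The exception is not triggered, since the claim does not concern real property. Met.
  → Every requirement is satisfied — jurisdiction.
The Ulwick High Bench:
  (a) The amount in controversy is 12,750 dollars, within the 250,000 dollars ceiling, so this disjunct is met. Satisfied.
  (b) Every defendant has filed written consent — that alternative is enough. Met.
  (c) The contract was executed in Selria, so one alternative holds. Satisfied.
  (d) The plaintiff resides in Harken, which is not Ulwick. Condition met.
  → The court has jurisdiction.
Courts with jurisdiction: the Holrow High Bench, the Ulwick High Bench — 2 in total.

2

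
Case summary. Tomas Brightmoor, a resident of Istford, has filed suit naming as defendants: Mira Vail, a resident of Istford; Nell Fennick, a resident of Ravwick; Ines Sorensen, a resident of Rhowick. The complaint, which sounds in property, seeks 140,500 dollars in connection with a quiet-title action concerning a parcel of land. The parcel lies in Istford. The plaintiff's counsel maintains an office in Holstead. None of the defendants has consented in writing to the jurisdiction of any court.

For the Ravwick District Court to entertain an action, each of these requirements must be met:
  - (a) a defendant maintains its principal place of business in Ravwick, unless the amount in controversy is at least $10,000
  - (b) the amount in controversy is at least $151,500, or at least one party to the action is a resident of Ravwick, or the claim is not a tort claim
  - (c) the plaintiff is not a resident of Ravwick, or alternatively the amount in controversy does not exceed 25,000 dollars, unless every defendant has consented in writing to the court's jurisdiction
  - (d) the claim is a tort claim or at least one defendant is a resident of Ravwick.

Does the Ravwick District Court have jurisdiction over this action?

The Ravwick District Court:
  (a) No defendant is a corporation. But the amount in controversy is USD 140,500, which meets the USD 10,000 floor, and the 'unless' clause therefore excuses the requirement. Condition met.
  (b) Nell Fennick resides in Ravwick, which satisfies one of the alternatives. Condition met.
  (c) The plaintiff resides in Istford, which is not Ravwick — that alternative is enough. Met.
  (d) Nell Fennick resides in Ravwick — that alternative is enough. Satisfied.
  → All conditions met; jurisdiction exists.

Yes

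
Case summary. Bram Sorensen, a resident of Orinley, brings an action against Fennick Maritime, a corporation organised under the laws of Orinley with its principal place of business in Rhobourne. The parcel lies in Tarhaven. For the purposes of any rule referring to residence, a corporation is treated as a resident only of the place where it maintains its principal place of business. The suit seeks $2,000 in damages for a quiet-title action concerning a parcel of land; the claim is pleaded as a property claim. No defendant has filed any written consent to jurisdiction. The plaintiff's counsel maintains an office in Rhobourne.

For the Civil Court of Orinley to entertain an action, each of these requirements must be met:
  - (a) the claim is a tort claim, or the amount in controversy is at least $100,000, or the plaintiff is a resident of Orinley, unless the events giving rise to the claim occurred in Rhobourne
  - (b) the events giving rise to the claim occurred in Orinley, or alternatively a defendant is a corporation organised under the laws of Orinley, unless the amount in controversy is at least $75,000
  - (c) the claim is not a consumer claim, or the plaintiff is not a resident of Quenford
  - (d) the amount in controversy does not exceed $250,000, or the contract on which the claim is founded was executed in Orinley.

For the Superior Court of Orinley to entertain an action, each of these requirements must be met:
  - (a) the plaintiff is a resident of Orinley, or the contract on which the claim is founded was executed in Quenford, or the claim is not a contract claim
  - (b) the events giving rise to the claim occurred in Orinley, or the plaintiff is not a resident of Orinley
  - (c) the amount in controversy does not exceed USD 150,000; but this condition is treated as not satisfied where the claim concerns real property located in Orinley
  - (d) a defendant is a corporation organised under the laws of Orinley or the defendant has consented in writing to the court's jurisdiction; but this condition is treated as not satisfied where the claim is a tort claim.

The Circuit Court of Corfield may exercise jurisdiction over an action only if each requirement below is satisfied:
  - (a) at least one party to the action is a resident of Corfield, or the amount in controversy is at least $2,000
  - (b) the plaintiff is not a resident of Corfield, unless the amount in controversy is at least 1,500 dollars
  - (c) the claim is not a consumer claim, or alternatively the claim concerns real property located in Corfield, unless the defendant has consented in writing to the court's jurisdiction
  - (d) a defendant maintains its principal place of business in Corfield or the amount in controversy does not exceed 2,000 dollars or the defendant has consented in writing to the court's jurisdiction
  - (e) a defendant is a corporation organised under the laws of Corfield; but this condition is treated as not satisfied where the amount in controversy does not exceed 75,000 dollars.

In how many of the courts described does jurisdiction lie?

1

The Civil Court of Orinley:
  (a) The plaintiff resides in Orinley, so one alternative holds. Satisfied.
  (b) Fennick Maritime is organised under the laws of Orinley, so one alternative holds. Condition met.
  (c) The claim is a property claim, not a consumer claim, which satisfies one of the alternatives. Met.
  (d) The amount in controversy is $2,000, within the 250,000 dollars ceiling — that alternative is enough. Satisfied.
  → The court has jurisdiction.
The Superior Court of Orinley:
  (a) The plaintiff resides in Orinley, so this disjunct is met. Condition met.
  (b) The operative events occurred in Tarhaven, not Orinley; the plaintiff resides in Orinley — no alternative holds. Not met.
  (c) The amount in controversy is 2,000 dollars, within the 150,000 dollars ceiling. The carve-out does not apply: the property lies in Tarhaven, not Orinley. Satisfied.
  (d) Fennick Maritime is organised under the laws of Orinley, which satisfies one of the alternatives. The carve-out does not apply: the claim is a property claim, not a tort claim. Satisfied.
  → Not every requirement is met — no jurisdiction.
The Circuit Court of Corfield:
  (a) The amount in controversy is 2,000 dollars, which meets the 2,000 dollars floor, so this disjunct is met. Met.
  (b) The plaintiff resides in Orinley, which is not Corfield. Condition met.
  (c) The claim is a property claim, not a consumer claim, so this disjunct is met. Condition met.
  (d) The amount in controversy is $2,000, within the 2,000 dollars ceiling, so one alternative holds. Satisfied.
  (e) The corporate defendant(s) are organised in Orinley, not Corfield. Not met.
  → The court lacks jurisdiction.
Courts with jurisdiction: the Civil Court of Orinley — 1 in total.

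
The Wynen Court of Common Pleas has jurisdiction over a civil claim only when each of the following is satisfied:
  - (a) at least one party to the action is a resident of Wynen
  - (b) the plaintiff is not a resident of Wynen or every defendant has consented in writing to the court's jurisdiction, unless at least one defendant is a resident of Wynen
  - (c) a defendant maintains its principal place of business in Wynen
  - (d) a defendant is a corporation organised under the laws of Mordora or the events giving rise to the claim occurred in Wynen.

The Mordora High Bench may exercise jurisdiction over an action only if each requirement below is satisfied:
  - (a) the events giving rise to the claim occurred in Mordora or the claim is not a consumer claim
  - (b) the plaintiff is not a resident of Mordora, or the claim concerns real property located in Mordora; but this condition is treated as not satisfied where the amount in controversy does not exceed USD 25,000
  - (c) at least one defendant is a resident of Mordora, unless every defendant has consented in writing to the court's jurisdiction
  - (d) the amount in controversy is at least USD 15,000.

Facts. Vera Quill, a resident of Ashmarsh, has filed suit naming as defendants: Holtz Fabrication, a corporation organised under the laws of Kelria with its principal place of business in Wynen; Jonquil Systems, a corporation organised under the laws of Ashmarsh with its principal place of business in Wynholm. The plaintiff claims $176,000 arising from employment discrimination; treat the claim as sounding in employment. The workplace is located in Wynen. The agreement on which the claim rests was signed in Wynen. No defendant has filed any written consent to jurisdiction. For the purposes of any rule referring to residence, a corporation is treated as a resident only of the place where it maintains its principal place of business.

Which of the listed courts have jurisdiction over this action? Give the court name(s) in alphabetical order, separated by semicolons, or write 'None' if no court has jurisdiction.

the Wynen Court of Common Pleas

The Wynen Court of Common Pleas:
  (a) Holtz Fabrication resides in Wynen. Condition met.
  (b) The plaintiff resides in Ashmarsh, which is not Wynen, so one alternative holds. Condition met.
  (c) Holtz Fabrication has its principal place of business in Wynen. Met.
  (d) The operative events occurred in Wynen, which satisfies one of the alternatives. Satisfied.
  → All conditions met; jurisdiction exists.
The Mordora High Bench:
  (a) The claim is an employment claim, not a consumer claim, so one alternative holds. Met.
  (b) The plaintiff resides in Ashmarsh, which is not Mordora, so this disjunct is met. The carve-out does not apply: the amount in controversy is 176,000 dollars, above the 25,000 dollars ceiling. Met.
  (c) No defendant resides in Mordora (they reside in Wynen, Wynholm). Nor does the 'unless' clause help: no such written consent has been filed. Condition not met.
  (d) The amount in controversy is USD 176,000, which meets the 15,000 dollars floor. Satisfied.
  → Not every requirement is met — no jurisdiction.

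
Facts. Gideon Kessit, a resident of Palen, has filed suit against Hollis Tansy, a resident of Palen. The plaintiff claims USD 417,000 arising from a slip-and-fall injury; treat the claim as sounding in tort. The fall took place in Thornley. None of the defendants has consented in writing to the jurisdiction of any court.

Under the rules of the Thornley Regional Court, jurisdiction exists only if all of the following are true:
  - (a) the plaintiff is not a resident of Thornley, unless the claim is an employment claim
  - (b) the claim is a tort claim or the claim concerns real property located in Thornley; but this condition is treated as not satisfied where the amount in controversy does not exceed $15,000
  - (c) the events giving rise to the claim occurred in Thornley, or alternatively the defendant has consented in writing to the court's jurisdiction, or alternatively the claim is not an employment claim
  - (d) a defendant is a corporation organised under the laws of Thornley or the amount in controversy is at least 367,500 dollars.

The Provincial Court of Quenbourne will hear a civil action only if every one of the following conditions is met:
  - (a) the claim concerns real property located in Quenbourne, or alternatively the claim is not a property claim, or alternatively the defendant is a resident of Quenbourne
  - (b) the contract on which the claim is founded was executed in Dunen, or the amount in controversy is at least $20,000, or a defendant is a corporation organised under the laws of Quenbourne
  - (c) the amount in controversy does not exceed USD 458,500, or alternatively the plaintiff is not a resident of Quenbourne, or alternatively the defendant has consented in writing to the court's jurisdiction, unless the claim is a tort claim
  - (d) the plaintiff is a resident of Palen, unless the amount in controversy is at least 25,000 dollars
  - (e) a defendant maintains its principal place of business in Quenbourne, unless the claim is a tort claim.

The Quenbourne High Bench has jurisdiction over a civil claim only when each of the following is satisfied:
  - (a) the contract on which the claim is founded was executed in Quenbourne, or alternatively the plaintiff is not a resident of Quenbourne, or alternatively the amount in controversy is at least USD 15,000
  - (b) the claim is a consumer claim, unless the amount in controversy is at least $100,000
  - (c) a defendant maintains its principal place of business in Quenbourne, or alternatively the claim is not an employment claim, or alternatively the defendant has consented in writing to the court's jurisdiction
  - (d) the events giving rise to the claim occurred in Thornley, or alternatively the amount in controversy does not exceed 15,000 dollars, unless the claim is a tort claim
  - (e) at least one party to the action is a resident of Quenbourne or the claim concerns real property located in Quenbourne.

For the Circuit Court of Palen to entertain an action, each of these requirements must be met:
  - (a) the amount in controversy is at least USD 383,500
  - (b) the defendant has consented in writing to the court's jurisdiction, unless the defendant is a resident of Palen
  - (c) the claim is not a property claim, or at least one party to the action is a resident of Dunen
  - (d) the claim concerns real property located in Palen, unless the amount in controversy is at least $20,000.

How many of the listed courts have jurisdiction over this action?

The Thornley Regional Court:
  (a) The plaintiff resides in Palen, which is not Thornley. Satisfied.
  (b) The claim is a tort claim, which satisfies one of the alternatives. The exception is not triggered, since the amount in controversy is $417,000, above the USD 15,000 ceiling. Condition met.
  (c) The operative events occurred in Thornley — that alternative is enough. Met.
  (d) The amount in controversy is $417,000, which meets the 367,500 dollars floor, so this disjunct is met. Satisfied.
  → Every requirement is satisfied — jurisdiction.
The Provincial Court of Quenbourne:
  (a) The claim is a tort claim, not a property claim, so one alternative holds. Condition met.
  (b) The amount in controversy is $417,000, which meets the $20,000 floor, so one alternative holds. Satisfied.
  (c) The amount in controversy is $417,000, within the 458,500 dollars ceiling, so this disjunct is met. Met.
  (d) The plaintiff resides in Palen. Met.
  (e) No defendant is a corporation. But the claim is a tort claim, and the 'unless' clause therefore excuses the requirement. Met.
  → All conditions met; jurisdiction exists.
The Quenbourne High Bench:
  (a) The plaintiff resides in Palen, which is not Quenbourne, which satisfies one of the alternatives. Satisfied.
  (b) The claim is a tort claim, not a consumer claim. The proviso rescues it, though: the amount in controversy is USD 417,000, which meets the $100,000 floor. Condition met.
  (c) The claim is a tort claim, not an employment claim, so this disjunct is met. Met.
  (d) The operative events occurred in Thornley, so one alternative holds. Satisfied.
  (e) No party resides in Quenbourne; the claim does not concern real property — no alternative holds. Condition not met.
  → The court lacks jurisdiction.
The Circuit Court of Palen:
  (a) The amount in controversy is $417,000, which meets the 383,500 dollars floor. Condition met.
  (b) No such written consent has been filed. But the defendant resides in Palen, and the 'unless' clause therefore excuses the requirement. Met.
  (c) The claim is a tort claim, not a property claim, so one alternative holds. Met.
  (d) The claim does not concern real property. However, the amount in controversy is USD 417,000, which meets the $20,000 floor, so the 'unless' proviso supplies this condition. Condition met.
  → Every requirement is satisfied — jurisdiction.
Courts with jurisdiction: the Thornley Regional Court, the Provincial Court of Quenbourne, the Circuit Court of Palen — 3 in total.

3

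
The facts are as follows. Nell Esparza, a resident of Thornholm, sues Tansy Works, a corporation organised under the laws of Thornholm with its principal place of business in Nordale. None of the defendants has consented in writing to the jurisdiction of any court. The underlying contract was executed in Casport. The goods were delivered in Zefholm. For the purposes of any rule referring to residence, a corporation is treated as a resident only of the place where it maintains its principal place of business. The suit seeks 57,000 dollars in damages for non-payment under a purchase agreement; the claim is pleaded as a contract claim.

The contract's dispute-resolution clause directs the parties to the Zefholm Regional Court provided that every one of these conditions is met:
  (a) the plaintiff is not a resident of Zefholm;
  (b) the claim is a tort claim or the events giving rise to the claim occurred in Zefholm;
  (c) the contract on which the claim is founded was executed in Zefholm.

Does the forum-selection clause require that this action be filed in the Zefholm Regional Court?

The Zefholm Regional Court:
  (a) The plaintiff resides in Thornholm, which is not Zefholm. Met.
  (b) The operative events occurred in Zefholm, which satisfies one of the alternatives. Condition met.
  (c) The contract was executed in Casport, not Zefholm. Not met.
  → Forum clause is not triggered.

No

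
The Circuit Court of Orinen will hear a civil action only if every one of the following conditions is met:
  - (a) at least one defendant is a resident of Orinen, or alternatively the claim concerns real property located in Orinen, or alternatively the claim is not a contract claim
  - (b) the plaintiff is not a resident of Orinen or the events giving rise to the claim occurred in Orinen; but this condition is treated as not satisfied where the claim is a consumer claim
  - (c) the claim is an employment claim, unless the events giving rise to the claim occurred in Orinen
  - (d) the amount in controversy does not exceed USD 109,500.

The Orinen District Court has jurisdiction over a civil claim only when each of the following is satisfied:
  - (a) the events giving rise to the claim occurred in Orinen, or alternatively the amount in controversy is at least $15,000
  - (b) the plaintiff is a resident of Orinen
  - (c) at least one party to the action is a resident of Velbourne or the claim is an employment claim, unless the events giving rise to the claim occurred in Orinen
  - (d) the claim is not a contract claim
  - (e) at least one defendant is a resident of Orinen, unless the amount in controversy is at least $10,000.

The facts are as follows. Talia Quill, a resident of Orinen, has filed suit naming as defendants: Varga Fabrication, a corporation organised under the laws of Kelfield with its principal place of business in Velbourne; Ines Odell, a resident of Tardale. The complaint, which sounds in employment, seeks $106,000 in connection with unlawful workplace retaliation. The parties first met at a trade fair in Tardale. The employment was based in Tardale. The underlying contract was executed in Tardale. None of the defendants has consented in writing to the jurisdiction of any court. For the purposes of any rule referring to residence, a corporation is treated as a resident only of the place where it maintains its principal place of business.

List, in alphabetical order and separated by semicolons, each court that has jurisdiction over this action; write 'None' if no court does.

The Circuit Court of Orinen:
  (a) The claim is an employment claim, not a contract claim — that alternative is enough. Met.
  (b) The plaintiff resides in Orinen; the operative events occurred in Tardale, not Orinen — no alternative holds. Not satisfied.
  (c) The claim is an employment claim. Satisfied.
  (d) The amount in controversy is 106,000 dollars, within the 109,500 dollars ceiling. Satisfied.
  → No jurisdiction.
The Orinen District Court:
  (a) The amount in controversy is 106,000 dollars, which meets the USD 15,000 floor, which satisfies one of the alternatives. Condition met.
  (b) The plaintiff resides in Orinen. Condition met.
  (c) Varga Fabrication resides in Velbourne, so this disjunct is met. Condition met.
  (d) The claim is an employment claim, not a contract claim. Condition met.
  (e) No defendant resides in Orinen (they reside in Velbourne, Tardale). However, the amount in controversy is $106,000, which meets the 10,000 dollars floor, so the 'unless' proviso supplies this condition. Condition met.
  → Every requirement is satisfied — jurisdiction.

the Orinen District Court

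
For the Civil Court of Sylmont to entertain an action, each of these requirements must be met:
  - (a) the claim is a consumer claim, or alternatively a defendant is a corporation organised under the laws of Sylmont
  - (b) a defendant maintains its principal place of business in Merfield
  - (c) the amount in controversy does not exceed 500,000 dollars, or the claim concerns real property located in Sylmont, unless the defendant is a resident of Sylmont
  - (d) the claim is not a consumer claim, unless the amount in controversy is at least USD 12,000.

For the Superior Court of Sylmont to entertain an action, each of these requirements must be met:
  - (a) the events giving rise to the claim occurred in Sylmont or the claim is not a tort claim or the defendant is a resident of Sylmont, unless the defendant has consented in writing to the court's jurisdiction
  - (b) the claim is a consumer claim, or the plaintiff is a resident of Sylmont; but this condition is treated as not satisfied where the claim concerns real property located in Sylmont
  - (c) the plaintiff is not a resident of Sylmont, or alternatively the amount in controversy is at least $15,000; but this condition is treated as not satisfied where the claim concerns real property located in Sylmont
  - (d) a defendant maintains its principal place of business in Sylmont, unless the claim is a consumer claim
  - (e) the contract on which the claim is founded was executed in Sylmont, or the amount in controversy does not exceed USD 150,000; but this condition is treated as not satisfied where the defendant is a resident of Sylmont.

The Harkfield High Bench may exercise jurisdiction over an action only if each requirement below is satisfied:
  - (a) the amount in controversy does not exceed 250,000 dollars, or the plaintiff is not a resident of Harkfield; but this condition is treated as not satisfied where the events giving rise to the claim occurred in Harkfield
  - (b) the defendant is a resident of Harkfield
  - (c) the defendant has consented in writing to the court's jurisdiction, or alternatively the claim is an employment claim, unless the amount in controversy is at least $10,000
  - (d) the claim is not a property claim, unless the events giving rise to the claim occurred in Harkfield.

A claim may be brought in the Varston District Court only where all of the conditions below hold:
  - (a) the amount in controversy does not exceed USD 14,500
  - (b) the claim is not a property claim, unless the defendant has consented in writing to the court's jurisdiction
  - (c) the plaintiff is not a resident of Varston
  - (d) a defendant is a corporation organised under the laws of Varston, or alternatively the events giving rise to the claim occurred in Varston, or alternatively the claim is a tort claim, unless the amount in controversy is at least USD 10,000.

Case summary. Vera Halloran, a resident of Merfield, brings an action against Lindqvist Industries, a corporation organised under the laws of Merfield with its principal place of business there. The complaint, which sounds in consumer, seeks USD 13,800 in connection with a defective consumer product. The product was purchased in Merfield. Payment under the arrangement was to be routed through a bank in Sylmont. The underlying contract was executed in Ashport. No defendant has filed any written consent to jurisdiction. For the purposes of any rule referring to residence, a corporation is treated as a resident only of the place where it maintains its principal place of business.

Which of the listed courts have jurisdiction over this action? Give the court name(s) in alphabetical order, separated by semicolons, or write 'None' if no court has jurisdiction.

The Civil Court of Sylmont:
  (a) The claim is a consumer claim, which satisfies one of the alternatives. Met.
  (b) Lindqvist Industries has its principal place of business in Merfield. Met.
  (c) The amount in controversy is USD 13,800, within the 500,000 dollars ceiling, so one alternative holds. Condition met.
  (d) The claim is a consumer claim. However, the amount in controversy is USD 13,800, which meets the USD 12,000 floor, so the 'unless' proviso supplies this condition. Satisfied.
  → Jurisdiction lies.
The Superior Court of Sylmont:
  (a) The claim is a consumer claim, not a tort claim — that alternative is enough. Satisfied.
  (b) The claim is a consumer claim, so one alternative holds. The exception is not triggered, since the claim does not concern real property. Satisfied.
  (c) The plaintiff resides in Merfield, which is not Sylmont, so this disjunct is met. The carve-out does not apply: the claim does not concern real property. Condition met.
  (d) The corporate defendant(s) have their principal place of business in Merfield, not Sylmont. But the claim is a consumer claim, and the 'unless' clause therefore excuses the requirement. Condition met.
  (e) The amount in controversy is USD 13,800, within the $150,000 ceiling, which satisfies one of the alternatives. The carve-out does not apply: the defendant resides in Merfield, not Sylmont. Satisfied.
  → Every requirement is satisfied — jurisdiction.
The Harkfield High Bench:
  (a) The amount in controversy is $13,800, within the USD 250,000 ceiling, so this disjunct is met. And the carve-out is inapplicable — the operative events occurred in Merfield, not Harkfield. Satisfied.
  (b) The defendant resides in Merfield, not Harkfield. Fails.
  (c) No such written consent has been filed; the claim is a consumer claim, not an employment claim — none of the alternatives is met. The proviso rescues it, though: the amount in controversy is USD 13,800, which meets the 10,000 dollars floor. Met.
  (d) The claim is a consumer claim, not a property claim. Met.
  → The court lacks jurisdiction.
The Varston District Court:
  (a) The amount in controversy is $13,800, within the 14,500 dollars ceiling. Met.
  (b) The claim is a consumer claim, not a property claim. Satisfied.
  (c) The plaintiff resides in Merfield, which is not Varston. Satisfied.
  (d) The corporate defendant(s) are organised in Merfield, not Varston; the operative events occurred in Merfield, not Varston; the claim is a consumer claim, not a tort claim — no alternative holds. But the amount in controversy is $13,800, which meets the $10,000 floor, and the 'unless' clause therefore excuses the requirement. Met.
  → Every requirement is satisfied — jurisdiction.

the Civil Court of Sylmont; the Superior Court of Sylmont; the Varston District Court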